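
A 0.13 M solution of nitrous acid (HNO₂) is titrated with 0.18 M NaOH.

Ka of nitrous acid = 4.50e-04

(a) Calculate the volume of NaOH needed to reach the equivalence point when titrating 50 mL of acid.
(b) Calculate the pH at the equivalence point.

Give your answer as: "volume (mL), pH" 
V = 36.1 mL, pH = 8.11

(a) At equivalence: moles acid = moles base.
moles acid = 0.13 × 0.05 = 0.0065 mol; V_NaOH = 0.0065/0.18 = 0.03611 L = 36.1 mL.
(b) At equivalence, all acid → conjugate base A⁻ at [A⁻] = 0.0065/0.08611 = 0.07548 M.
Kb = Kw/Ka = 1.0e-14/4.50e-04 = 2.222e-11; [OH⁻] = √(Kb·[A⁻]) = 1.295e-06; pOH = 5.89; pH = 14 − pOH = 8.11.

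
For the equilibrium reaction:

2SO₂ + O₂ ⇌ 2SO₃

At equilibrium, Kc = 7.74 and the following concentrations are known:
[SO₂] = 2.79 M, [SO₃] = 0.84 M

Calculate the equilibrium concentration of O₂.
[O₂] = 0.0117 M

Kc = ([SO₃]^2) / ([SO₂]^2 × [O₂]) = 7.74
[O₂]^1 = (product terms)/(Kc · other reactant terms) = 0.7056 / (7.74 · 7.7841) = 0.011711
[O₂] = 0.0117 M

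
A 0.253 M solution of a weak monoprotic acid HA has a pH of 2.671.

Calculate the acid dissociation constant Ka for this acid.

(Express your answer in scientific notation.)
K_a = 1.81e-05

[H⁺] = 10^(−pH) = 10^(−2.671) = 2.133e-03 M. For HA ⇌ H⁺ + A⁻, Ka = x²/(C − x) = (2.133e-03)²/(0.253 − 2.133e-03) = 1.81e-05.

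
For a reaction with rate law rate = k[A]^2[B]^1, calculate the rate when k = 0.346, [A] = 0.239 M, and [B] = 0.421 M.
0.008321 M/s

rate = k·[A]^2·[B]^1 = 0.346·(0.239)^2·(0.421)^1 = 0.346·0.057121·0.421 = 0.008321 M/s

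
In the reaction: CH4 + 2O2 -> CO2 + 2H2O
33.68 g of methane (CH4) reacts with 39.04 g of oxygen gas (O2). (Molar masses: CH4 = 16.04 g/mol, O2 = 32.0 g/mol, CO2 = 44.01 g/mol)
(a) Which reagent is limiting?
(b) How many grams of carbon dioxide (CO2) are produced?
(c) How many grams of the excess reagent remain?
(a) O2, (b) 26.85 g, (c) 23.9 g

Moles of CH4 = 33.68 g ÷ 16.04 g/mol = 2.09975 mol
Moles of O2 = 39.04 g ÷ 32.0 g/mol = 1.22 mol
Moles ÷ coefficient: CH4: 2.09975/1 = 2.1, O2: 1.22/2 = 0.61
(a) O2 has the smaller value, so O2 is the limiting reagent.
(b) Moles of CO2 = 1.22 mol O2 × (1/2) = 0.61 mol; mass = 0.61 mol × 44.01 g/mol = 26.85 g
(c) CH4 consumed = 1.22 × (1/2) = 0.61 mol; remaining = 2.09975 − 0.61 = 1.48975 mol; mass = 1.48975 mol × 16.04 g/mol = 23.9 g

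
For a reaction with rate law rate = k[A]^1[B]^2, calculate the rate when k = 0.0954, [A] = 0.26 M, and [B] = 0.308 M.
0.002353 M/s

rate = k·[A]^1·[B]^2 = 0.0954·(0.26)^1·(0.308)^2 = 0.0954·0.26·0.094864 = 0.002353 M/s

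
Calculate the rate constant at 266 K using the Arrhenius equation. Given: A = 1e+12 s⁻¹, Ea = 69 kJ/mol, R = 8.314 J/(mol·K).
2.82e-02 s⁻¹

k = A·exp(-Ea/(R·T)) = 1e+12·exp(-69000/(8.314·266)) = 1e+12·exp(-31.2002) = 1e+12·2.8179e-14 = 2.82e-02 s⁻¹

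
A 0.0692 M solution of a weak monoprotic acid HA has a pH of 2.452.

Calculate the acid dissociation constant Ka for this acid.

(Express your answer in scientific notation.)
K_a = 1.90e-04

[H⁺] = 10^(−pH) = 10^(−2.452) = 3.532e-03 M. For HA ⇌ H⁺ + A⁻, Ka = x²/(C − x) = (3.532e-03)²/(0.0692 − 3.532e-03) = 1.90e-04.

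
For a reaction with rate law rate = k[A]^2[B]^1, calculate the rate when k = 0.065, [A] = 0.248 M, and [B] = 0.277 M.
0.001107 M/s

rate = k·[A]^2·[B]^1 = 0.065·(0.248)^2·(0.277)^1 = 0.065·0.061504·0.277 = 0.001107 M/s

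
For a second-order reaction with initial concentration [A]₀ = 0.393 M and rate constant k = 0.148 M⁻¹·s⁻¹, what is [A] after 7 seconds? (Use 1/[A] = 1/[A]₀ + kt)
0.2793 M

1/[A] = 1/[A]₀ + k·t = 1/0.393 + (0.148)·(7) = 2.5445 + 1.0360 = 3.5805
[A] = 1/3.5805 = 0.2793 M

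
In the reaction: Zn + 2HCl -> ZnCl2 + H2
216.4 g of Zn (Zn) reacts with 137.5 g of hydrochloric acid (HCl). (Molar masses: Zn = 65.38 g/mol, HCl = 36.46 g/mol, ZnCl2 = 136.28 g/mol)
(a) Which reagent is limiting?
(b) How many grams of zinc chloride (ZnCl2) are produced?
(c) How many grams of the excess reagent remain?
(a) HCl, (b) 257 g, (c) 93.12 g

Moles of Zn = 216.4 g ÷ 65.38 g/mol = 3.30988 mol
Moles of HCl = 137.5 g ÷ 36.46 g/mol = 3.77126 mol
Moles ÷ coefficient: Zn: 3.30988/1 = 3.31, HCl: 3.77126/2 = 1.886
(a) HCl has the smaller value, so HCl is the limiting reagent.
(b) Moles of ZnCl2 = 3.77126 mol HCl × (1/2) = 1.88563 mol; mass = 1.88563 mol × 136.28 g/mol = 257 g
(c) Zn consumed = 3.77126 × (1/2) = 1.88563 mol; remaining = 3.30988 − 1.88563 = 1.42425 mol; mass = 1.42425 mol × 65.38 g/mol = 93.12 g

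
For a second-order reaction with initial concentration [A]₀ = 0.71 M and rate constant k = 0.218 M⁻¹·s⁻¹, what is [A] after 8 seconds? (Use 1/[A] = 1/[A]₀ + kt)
0.3172 M

1/[A] = 1/[A]₀ + k·t = 1/0.71 + (0.218)·(8) = 1.4085 + 1.7440 = 3.1525
[A] = 1/3.1525 = 0.3172 M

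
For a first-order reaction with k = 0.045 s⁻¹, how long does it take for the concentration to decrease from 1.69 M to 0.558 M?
24.62 s

From ln[A] = ln[A]₀ - k·t: t = ln([A]₀/[A])/k = ln(1.69/0.558)/0.045 = ln(3.0287)/0.045 = 1.1081/0.045 = 24.62 s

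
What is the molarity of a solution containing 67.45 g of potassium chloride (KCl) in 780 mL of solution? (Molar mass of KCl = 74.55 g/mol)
Moles of KCl = 67.45 g ÷ 74.55 g/mol = 0.904762 mol
Volume = 780 mL = 0.78 L
Molarity = 0.904762 mol ÷ 0.78 L = 1.16 M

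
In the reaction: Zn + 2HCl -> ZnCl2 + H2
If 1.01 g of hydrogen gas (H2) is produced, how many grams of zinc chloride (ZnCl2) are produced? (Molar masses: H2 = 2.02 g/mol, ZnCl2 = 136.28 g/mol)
Moles of H2 = 1.01 g ÷ 2.02 g/mol = 0.5 mol
Mole ratio: 1 mol ZnCl2 / 1 mol H2
Moles of ZnCl2 = 0.5 × (1/1) = 0.5 mol
Mass of ZnCl2 = 0.5 mol × 136.28 g/mol = 68.14 g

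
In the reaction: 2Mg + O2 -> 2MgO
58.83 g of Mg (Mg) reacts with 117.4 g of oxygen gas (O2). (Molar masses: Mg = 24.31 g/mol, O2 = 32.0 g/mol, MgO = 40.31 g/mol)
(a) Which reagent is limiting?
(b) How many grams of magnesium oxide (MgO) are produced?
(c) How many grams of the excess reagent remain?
(a) Mg, (b) 97.55 g, (c) 78.68 g

Moles of Mg = 58.83 g ÷ 24.31 g/mol = 2.41999 mol
Moles of O2 = 117.4 g ÷ 32.0 g/mol = 3.66875 mol
Moles ÷ coefficient: Mg: 2.41999/2 = 1.21, O2: 3.66875/1 = 3.669
(a) Mg has the smaller value, so Mg is the limiting reagent.
(b) Moles of MgO = 2.41999 mol Mg × (2/2) = 2.41999 mol; mass = 2.41999 mol × 40.31 g/mol = 97.55 g
(c) O2 consumed = 2.41999 × (1/2) = 1.21 mol; remaining = 3.66875 − 1.21 = 2.45875 mol; mass = 2.45875 mol × 32.0 g/mol = 78.68 g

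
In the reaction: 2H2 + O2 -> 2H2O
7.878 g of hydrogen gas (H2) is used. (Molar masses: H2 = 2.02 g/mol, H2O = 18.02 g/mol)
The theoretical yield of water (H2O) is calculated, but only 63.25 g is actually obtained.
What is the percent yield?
Moles of H2 = 7.878 g ÷ 2.02 g/mol = 3.9 mol
Mole ratio: 2 mol H2O / 2 mol H2
Moles of H2O = 3.9 × (2/2) = 3.9 mol
Theoretical yield = 3.9 mol × 18.02 g/mol = 70.278 g
Actual yield = 63.25 g
Percent yield = (63.25 / 70.278) × 100% = 90.0%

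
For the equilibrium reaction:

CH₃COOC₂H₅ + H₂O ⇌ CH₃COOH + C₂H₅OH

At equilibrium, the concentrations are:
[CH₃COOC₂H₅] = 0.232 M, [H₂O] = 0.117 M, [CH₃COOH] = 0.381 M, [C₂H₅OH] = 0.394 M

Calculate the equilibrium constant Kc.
K_c = 5.5303

Kc = ([CH₃COOH] × [C₂H₅OH]) / ([CH₃COOC₂H₅] × [H₂O])
   = ((0.381)·(0.394)) / ((0.232)·(0.117))
   = 0.15011 / 0.027144 = 5.5303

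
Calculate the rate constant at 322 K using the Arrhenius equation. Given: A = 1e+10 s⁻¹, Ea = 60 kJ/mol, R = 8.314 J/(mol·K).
1.85e+00 s⁻¹

k = A·exp(-Ea/(R·T)) = 1e+10·exp(-60000/(8.314·322)) = 1e+10·exp(-22.4122) = 1e+10·1.8471e-10 = 1.85e+00 s⁻¹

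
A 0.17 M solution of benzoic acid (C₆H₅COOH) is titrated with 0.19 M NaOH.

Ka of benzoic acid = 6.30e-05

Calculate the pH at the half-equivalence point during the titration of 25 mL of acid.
pH = pKa = 4.20

At the half-equivalence point, [HA] = [A⁻], so by Henderson–Hasselbalch pH = pKa + log(1) = pKa.
pKa = −log(6.30e-05) = 4.20.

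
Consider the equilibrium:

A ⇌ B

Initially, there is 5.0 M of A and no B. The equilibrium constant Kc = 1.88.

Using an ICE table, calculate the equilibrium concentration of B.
[B] = 3.264 M

ICE: [A] = 5.0 − x, [B] = x.
Kc = x/(5.0 − x) = 1.88 ⇒ x = 1.88·5.0/(1 + 1.88) = 9.4/2.88 = 3.264.
[B] = x = 3.264 M.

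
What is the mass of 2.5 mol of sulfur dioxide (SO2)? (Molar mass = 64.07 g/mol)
Mass = 2.5 mol × 64.07 g/mol = 160.2 g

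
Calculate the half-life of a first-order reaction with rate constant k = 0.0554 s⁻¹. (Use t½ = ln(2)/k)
12.51 s

t½ = ln(2)/k = 0.6931/0.0554 = 12.51 s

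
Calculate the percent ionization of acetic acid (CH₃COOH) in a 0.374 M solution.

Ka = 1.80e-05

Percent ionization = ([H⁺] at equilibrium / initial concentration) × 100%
Percent ionization = 0.691%

Let x = [H⁺]. Ka = x²/(C - x) ⇒ x² + (1.80e-05)x - (1.80e-05)(0.374) = 0. x = 2.5856e-03. Percent = (2.5856e-03/0.374) × 100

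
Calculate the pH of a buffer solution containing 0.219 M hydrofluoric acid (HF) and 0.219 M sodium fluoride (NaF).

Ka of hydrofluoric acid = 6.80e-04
pH = 3.17

pKa = -log(6.80e-04) = 3.17. pH = pKa + log([A⁻]/[HA]) = 3.17 + log(0.219/0.219)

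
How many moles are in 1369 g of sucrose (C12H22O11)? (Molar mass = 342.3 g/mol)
Moles = 1369 g ÷ 342.3 g/mol = 3.999 mol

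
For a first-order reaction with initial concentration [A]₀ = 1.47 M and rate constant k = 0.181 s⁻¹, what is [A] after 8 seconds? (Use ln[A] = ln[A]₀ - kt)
0.3455 M

ln[A] = ln[A]₀ - k·t = ln(1.47) - (0.181)·(8) = 0.3853 - 1.4480 = -1.0627
[A] = e^(-1.0627) = 0.3455 M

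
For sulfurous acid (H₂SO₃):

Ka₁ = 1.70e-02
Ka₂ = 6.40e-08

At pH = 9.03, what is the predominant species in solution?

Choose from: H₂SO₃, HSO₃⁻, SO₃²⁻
SO₃²⁻

pKa1 = 1.77, pKa2 = 7.19. Each pKa is the crossover between adjacent species; pH = 9.03 lies in the region where SO₃²⁻ predominates.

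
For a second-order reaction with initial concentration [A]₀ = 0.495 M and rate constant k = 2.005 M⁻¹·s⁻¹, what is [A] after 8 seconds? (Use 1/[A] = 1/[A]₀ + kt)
0.0554 M

1/[A] = 1/[A]₀ + k·t = 1/0.495 + (2.005)·(8) = 2.0202 + 16.0400 = 18.0602
[A] = 1/18.0602 = 0.0554 M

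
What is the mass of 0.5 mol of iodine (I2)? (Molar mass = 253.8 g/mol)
Mass = 0.5 mol × 253.8 g/mol = 126.9 g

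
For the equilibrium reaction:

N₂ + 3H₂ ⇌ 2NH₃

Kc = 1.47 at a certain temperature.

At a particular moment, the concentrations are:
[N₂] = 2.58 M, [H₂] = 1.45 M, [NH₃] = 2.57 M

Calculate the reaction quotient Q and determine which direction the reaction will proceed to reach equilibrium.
Q = 0.840, Q < K, reaction proceeds forward (toward products)

Q = ([NH₃]^2) / ([N₂] × [H₂]^3)
  = ((2.57)^2) / ((2.58)·(1.45)^3) = 6.6049/7.8655 = 0.8397
Since Q = 0.8397 < Kc = 1.47, the reaction proceeds forward (toward products) to reach equilibrium.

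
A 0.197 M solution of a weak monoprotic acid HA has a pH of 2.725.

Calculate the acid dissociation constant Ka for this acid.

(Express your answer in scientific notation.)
K_a = 1.82e-05

[H⁺] = 10^(−pH) = 10^(−2.725) = 1.884e-03 M. For HA ⇌ H⁺ + A⁻, Ka = x²/(C − x) = (1.884e-03)²/(0.197 − 1.884e-03) = 1.82e-05.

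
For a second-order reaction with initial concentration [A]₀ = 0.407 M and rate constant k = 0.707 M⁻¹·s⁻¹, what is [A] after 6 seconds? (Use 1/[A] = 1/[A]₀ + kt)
0.1493 M

1/[A] = 1/[A]₀ + k·t = 1/0.407 + (0.707)·(6) = 2.4570 + 4.2420 = 6.6990
[A] = 1/6.6990 = 0.1493 M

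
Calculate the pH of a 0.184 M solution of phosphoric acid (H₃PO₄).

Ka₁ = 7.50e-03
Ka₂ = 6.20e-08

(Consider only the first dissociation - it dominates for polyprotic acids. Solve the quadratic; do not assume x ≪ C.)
pH = 1.47

x² + Ka₁·x − Ka₁·C = 0 with Ka₁ = 7.50e-03, C = 0.184.
x = (−Ka₁ + √(Ka₁² + 4·Ka₁·C))/2 = 3.3587e-02 M, so pH = 1.47.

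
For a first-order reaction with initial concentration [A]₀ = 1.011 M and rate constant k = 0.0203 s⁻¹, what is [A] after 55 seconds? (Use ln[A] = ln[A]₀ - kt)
0.3310 M

ln[A] = ln[A]₀ - k·t = ln(1.011) - (0.0203)·(55) = 0.0109 - 1.1165 = -1.1056
[A] = e^(-1.1056) = 0.3310 M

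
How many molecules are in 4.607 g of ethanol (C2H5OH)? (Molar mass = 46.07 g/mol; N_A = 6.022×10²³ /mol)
Moles = 4.607 g ÷ 46.07 g/mol = 0.1 mol
Molecules = 0.1 mol × 6.022×10²³ /mol = 6.022e+22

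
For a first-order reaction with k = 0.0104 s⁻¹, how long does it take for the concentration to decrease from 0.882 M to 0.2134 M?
136.44 s

From ln[A] = ln[A]₀ - k·t: t = ln([A]₀/[A])/k = ln(0.882/0.2134)/0.0104 = ln(4.1331)/0.0104 = 1.4190/0.0104 = 136.44 s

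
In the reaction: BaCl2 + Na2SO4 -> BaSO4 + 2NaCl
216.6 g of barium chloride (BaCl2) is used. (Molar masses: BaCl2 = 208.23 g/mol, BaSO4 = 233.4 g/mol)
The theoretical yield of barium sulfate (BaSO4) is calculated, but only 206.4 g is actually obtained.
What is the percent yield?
Moles of BaCl2 = 216.6 g ÷ 208.23 g/mol = 1.0402 mol
Mole ratio: 1 mol BaSO4 / 1 mol BaCl2
Moles of BaSO4 = 1.0402 × (1/1) = 1.0402 mol
Theoretical yield = 1.0402 mol × 233.4 g/mol = 242.78 g
Actual yield = 206.4 g
Percent yield = (206.4 / 242.78) × 100% = 85.0%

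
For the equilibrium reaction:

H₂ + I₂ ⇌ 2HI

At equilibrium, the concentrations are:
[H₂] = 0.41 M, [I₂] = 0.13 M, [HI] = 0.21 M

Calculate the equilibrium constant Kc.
K_c = 0.8274

Kc = ([HI]^2) / ([H₂] × [I₂])
   = ((0.21)^2) / ((0.41)·(0.13))
   = 0.0441 / 0.0533 = 0.8274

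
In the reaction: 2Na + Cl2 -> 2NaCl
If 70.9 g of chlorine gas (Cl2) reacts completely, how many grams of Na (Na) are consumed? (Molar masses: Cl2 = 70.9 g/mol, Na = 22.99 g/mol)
Moles of Cl2 = 70.9 g ÷ 70.9 g/mol = 1 mol
Mole ratio: 2 mol Na / 1 mol Cl2
Moles of Na = 1 × (2/1) = 2 mol
Mass of Na = 2 mol × 22.99 g/mol = 45.98 g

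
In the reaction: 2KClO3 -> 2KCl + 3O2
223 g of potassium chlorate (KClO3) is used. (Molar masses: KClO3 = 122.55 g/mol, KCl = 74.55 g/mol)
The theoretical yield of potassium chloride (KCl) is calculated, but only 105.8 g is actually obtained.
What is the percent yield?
Moles of KClO3 = 223 g ÷ 122.55 g/mol = 1.81967 mol
Mole ratio: 2 mol KCl / 2 mol KClO3
Moles of KCl = 1.81967 × (2/2) = 1.81967 mol
Theoretical yield = 1.81967 mol × 74.55 g/mol = 135.66 g
Actual yield = 105.8 g
Percent yield = (105.8 / 135.66) × 100% = 78.0%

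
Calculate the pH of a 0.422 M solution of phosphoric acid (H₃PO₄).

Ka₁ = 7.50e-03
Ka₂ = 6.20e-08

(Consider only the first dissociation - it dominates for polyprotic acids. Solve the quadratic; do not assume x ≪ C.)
pH = 1.28

x² + Ka₁·x − Ka₁·C = 0 with Ka₁ = 7.50e-03, C = 0.422.
x = (−Ka₁ + √(Ka₁² + 4·Ka₁·C))/2 = 5.2633e-02 M, so pH = 1.28.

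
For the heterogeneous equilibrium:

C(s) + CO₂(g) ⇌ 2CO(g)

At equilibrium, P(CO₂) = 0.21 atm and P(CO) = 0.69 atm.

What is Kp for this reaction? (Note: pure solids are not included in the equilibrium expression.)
K_p = 2.267

Solid C is excluded.
Kp = P(CO)²/P(CO₂) = (0.69)²/0.21 = 0.4761/0.21 = 2.267.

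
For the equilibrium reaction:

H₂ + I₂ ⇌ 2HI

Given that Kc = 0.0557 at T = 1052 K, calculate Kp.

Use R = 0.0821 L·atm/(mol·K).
K_p = 0.0557

Δn = (moles gaseous products) − (moles gaseous reactants) = 0
T = 1052 K; RT = 0.0821 × 1052 = 86.3692
Kp = Kc·(RT)^Δn = 0.0557 × (86.3692)^0 = 0.0557 × 1 = 0.0557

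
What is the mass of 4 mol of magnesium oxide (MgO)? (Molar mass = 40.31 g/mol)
Mass = 4 mol × 40.31 g/mol = 161.2 g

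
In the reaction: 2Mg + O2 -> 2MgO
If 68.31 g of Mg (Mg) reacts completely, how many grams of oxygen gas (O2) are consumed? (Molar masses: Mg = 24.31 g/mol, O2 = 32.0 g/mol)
Moles of Mg = 68.31 g ÷ 24.31 g/mol = 2.80995 mol
Mole ratio: 1 mol O2 / 2 mol Mg
Moles of O2 = 2.80995 × (1/2) = 1.40498 mol
Mass of O2 = 1.40498 mol × 32.0 g/mol = 44.96 g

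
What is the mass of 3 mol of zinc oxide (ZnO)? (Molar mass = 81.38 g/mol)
Mass = 3 mol × 81.38 g/mol = 244.1 g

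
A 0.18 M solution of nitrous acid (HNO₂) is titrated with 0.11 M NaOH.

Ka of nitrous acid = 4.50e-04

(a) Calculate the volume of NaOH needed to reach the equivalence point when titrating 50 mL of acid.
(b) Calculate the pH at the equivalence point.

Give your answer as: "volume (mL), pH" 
V = 81.8 mL, pH = 8.09

(a) At equivalence: moles acid = moles base.
moles acid = 0.18 × 0.05 = 0.009 mol; V_NaOH = 0.009/0.11 = 0.08182 L = 81.8 mL.
(b) At equivalence, all acid → conjugate base A⁻ at [A⁻] = 0.009/0.1318 = 0.06828 M.
Kb = Kw/Ka = 1.0e-14/4.50e-04 = 2.222e-11; [OH⁻] = √(Kb·[A⁻]) = 1.232e-06; pOH = 5.91; pH = 14 − pOH = 8.09.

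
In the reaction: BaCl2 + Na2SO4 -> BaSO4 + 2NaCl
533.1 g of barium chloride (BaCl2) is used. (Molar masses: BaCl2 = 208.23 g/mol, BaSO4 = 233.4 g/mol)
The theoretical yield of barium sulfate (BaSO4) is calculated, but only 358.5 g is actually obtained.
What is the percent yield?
Moles of BaCl2 = 533.1 g ÷ 208.23 g/mol = 2.56015 mol
Mole ratio: 1 mol BaSO4 / 1 mol BaCl2
Moles of BaSO4 = 2.56015 × (1/1) = 2.56015 mol
Theoretical yield = 2.56015 mol × 233.4 g/mol = 597.54 g
Actual yield = 358.5 g
Percent yield = (358.5 / 597.54) × 100% = 60.0%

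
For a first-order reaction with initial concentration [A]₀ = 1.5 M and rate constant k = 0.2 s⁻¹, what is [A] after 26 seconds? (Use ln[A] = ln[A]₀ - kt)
0.0083 M

ln[A] = ln[A]₀ - k·t = ln(1.5) - (0.2)·(26) = 0.4055 - 5.2000 = -4.7945
[A] = e^(-4.7945) = 0.0083 M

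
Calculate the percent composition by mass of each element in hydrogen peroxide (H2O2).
H: 5.93%, O: 94.06%

Molar mass of H2O2 = 34.02 g/mol
% H = (2 × 1.008) / 34.02 × 100% = 2.016 / 34.02 × 100% = 5.93%
% O = (2 × 16.0) / 34.02 × 100% = 32 / 34.02 × 100% = 94.06%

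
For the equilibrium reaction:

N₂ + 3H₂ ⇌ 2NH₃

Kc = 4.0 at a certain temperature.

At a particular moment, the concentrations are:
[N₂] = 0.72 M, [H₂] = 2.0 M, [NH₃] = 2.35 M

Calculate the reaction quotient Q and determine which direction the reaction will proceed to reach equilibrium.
Q = 0.959, Q < K, reaction proceeds forward (toward products)

Q = ([NH₃]^2) / ([N₂] × [H₂]^3)
  = ((2.35)^2) / ((0.72)·(2.0)^3) = 5.5225/5.76 = 0.9588
Since Q = 0.9588 < Kc = 4.0, the reaction proceeds forward (toward products) to reach equilibrium.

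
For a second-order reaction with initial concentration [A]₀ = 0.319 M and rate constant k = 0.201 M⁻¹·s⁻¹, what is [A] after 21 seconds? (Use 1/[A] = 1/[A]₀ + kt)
0.1359 M

1/[A] = 1/[A]₀ + k·t = 1/0.319 + (0.201)·(21) = 3.1348 + 4.2210 = 7.3558
[A] = 1/7.3558 = 0.1359 M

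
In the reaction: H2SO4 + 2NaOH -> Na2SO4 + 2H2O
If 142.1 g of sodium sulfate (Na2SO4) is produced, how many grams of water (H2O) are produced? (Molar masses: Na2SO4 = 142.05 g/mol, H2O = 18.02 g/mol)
Moles of Na2SO4 = 142.1 g ÷ 142.05 g/mol = 1.00035 mol
Mole ratio: 2 mol H2O / 1 mol Na2SO4
Moles of H2O = 1.00035 × (2/1) = 2.0007 mol
Mass of H2O = 2.0007 mol × 18.02 g/mol = 36.05 g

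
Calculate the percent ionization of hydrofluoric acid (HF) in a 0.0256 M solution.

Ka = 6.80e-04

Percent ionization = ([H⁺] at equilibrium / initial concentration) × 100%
Percent ionization = 15%

Let x = [H⁺]. Ka = x²/(C - x) ⇒ x² + (6.80e-04)x - (6.80e-04)(0.0256) = 0. x = 3.8461e-03. Percent = (3.8461e-03/0.0256) × 100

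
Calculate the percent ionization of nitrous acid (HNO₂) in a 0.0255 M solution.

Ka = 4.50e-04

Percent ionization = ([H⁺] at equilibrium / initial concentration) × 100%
Percent ionization = 12.4%

Let x = [H⁺]. Ka = x²/(C - x) ⇒ x² + (4.50e-04)x - (4.50e-04)(0.0255) = 0. x = 3.1699e-03. Percent = (3.1699e-03/0.0255) × 100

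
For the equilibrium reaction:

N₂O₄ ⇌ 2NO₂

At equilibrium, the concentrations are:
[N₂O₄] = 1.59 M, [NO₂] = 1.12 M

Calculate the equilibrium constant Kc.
K_c = 0.7889

Kc = ([NO₂]^2) / ([N₂O₄])
   = ((1.12)^2) / ((1.59))
   = 1.2544 / 1.59 = 0.7889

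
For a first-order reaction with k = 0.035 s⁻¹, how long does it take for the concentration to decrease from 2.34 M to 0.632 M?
37.40 s

From ln[A] = ln[A]₀ - k·t: t = ln([A]₀/[A])/k = ln(2.34/0.632)/0.035 = ln(3.7025)/0.035 = 1.3090/0.035 = 37.40 s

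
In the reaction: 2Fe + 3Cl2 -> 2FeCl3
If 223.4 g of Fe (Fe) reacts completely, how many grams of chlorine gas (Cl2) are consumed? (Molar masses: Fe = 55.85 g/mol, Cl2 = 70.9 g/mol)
Moles of Fe = 223.4 g ÷ 55.85 g/mol = 4 mol
Mole ratio: 3 mol Cl2 / 2 mol Fe
Moles of Cl2 = 4 × (3/2) = 6 mol
Mass of Cl2 = 6 mol × 70.9 g/mol = 425.4 g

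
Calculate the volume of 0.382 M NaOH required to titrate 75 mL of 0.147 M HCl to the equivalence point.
V_{base} = 28.9 mL

At equivalence: moles acid = moles base.
moles HCl = 0.147 M × 0.075 L = 0.011025 mol
V_NaOH = 0.011025 mol ÷ 0.382 M = 0.02886 L = 28.9 mL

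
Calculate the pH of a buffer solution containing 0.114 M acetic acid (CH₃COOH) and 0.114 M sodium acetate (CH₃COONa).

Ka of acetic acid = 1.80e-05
pH = 4.74

pKa = -log(1.80e-05) = 4.74. pH = pKa + log([A⁻]/[HA]) = 4.74 + log(0.114/0.114)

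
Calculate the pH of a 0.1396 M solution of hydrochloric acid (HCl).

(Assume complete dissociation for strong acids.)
pH = 0.86

[H⁺] = 0.1396 M for strong acid. pH = -log[H⁺] = -log(0.1396)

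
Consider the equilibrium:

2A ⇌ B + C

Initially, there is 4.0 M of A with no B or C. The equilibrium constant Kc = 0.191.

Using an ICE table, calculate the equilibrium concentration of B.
[B] = 0.933 M

ICE: [A] = 4.0 − 2x, [B] = [C] = x.
Kc = x²/(4.0 − 2x)² = 0.191 ⇒ √Kc = x/(4.0 − 2x).
x = √0.191·4.0/(1 + 2√0.191) = 0.43704·4.0/1.8741 = 0.9328.
[B] = x = 0.933 M.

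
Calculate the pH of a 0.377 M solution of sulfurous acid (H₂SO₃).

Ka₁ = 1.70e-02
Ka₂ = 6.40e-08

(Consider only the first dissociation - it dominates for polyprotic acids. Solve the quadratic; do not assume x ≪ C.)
pH = 1.14

x² + Ka₁·x − Ka₁·C = 0 with Ka₁ = 1.70e-02, C = 0.377.
x = (−Ka₁ + √(Ka₁² + 4·Ka₁·C))/2 = 7.2006e-02 M, so pH = 1.14.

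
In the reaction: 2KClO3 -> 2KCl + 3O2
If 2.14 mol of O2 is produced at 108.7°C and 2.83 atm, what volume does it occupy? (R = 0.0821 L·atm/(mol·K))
T = 108.7°C + 273.15 = 381.85 K
V = nRT/P = (2.14 × 0.0821 × 381.85) / 2.83
V = 23.71 L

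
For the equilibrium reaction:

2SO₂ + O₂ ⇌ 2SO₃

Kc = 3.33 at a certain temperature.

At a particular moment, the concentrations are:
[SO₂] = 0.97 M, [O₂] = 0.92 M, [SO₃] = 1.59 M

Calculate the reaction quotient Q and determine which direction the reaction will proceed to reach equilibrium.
Q = 2.921, Q < K, reaction proceeds forward (toward products)

Q = ([SO₃]^2) / ([SO₂]^2 × [O₂])
  = ((1.59)^2) / ((0.97)^2·(0.92)) = 2.5281/0.86563 = 2.921
Since Q = 2.921 < Kc = 3.33, the reaction proceeds forward (toward products) to reach equilibrium.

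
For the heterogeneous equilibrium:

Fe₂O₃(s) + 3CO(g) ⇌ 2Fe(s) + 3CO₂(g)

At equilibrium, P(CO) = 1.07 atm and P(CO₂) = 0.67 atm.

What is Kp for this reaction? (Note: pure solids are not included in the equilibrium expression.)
K_p = 0.246

Solids (Fe₂O₃, Fe) are excluded.
Kp = P(CO₂)³/P(CO)³ = (0.67)³/(1.07)³ = 0.3008/1.225 = 0.246.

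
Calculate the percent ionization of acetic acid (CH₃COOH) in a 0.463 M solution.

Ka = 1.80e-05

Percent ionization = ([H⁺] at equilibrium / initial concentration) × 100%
Percent ionization = 0.622%

Let x = [H⁺]. Ka = x²/(C - x) ⇒ x² + (1.80e-05)x - (1.80e-05)(0.463) = 0. x = 2.8779e-03. Percent = (2.8779e-03/0.463) × 100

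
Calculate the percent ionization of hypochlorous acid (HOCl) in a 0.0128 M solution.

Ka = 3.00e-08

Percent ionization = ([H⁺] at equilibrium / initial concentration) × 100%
Percent ionization = 0.153%

Let x = [H⁺]. Ka = x²/(C - x) ⇒ x² + (3.00e-08)x - (3.00e-08)(0.0128) = 0. x = 1.9581e-05. Percent = (1.9581e-05/0.0128) × 100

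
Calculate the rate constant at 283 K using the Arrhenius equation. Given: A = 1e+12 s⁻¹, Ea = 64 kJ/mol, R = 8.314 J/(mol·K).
1.54e+00 s⁻¹

k = A·exp(-Ea/(R·T)) = 1e+12·exp(-64000/(8.314·283)) = 1e+12·exp(-27.2009) = 1e+12·1.5374e-12 = 1.54e+00 s⁻¹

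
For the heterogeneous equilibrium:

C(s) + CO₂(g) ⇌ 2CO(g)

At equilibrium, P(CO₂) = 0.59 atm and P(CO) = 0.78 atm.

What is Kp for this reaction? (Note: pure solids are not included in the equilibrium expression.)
K_p = 1.031

Solid C is excluded.
Kp = P(CO)²/P(CO₂) = (0.78)²/0.59 = 0.6084/0.59 = 1.031.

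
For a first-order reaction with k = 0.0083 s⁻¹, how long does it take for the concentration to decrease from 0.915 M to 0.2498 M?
156.42 s

From ln[A] = ln[A]₀ - k·t: t = ln([A]₀/[A])/k = ln(0.915/0.2498)/0.0083 = ln(3.6629)/0.0083 = 1.2983/0.0083 = 156.42 s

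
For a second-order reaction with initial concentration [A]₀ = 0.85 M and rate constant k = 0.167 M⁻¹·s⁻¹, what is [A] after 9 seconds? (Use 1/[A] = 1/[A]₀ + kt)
0.3732 M

1/[A] = 1/[A]₀ + k·t = 1/0.85 + (0.167)·(9) = 1.1765 + 1.5030 = 2.6795
[A] = 1/2.6795 = 0.3732 M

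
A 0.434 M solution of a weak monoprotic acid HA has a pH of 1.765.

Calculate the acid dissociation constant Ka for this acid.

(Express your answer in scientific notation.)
K_a = 7.08e-04

[H⁺] = 10^(−pH) = 10^(−1.765) = 1.718e-02 M. For HA ⇌ H⁺ + A⁻, Ka = x²/(C − x) = (1.718e-02)²/(0.434 − 1.718e-02) = 7.08e-04.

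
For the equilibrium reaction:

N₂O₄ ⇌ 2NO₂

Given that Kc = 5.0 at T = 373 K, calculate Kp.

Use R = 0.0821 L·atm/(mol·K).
K_p = 153.1165

Δn = (moles gaseous products) − (moles gaseous reactants) = 1
T = 373 K; RT = 0.0821 × 373 = 30.6233
Kp = Kc·(RT)^Δn = 5.0 × (30.6233)^1 = 5.0 × 30.6233 = 153.1165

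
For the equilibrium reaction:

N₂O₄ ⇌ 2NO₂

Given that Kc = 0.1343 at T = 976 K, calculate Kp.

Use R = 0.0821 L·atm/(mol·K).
K_p = 10.7614

Δn = (moles gaseous products) − (moles gaseous reactants) = 1
T = 976 K; RT = 0.0821 × 976 = 80.1296
Kp = Kc·(RT)^Δn = 0.1343 × (80.1296)^1 = 0.1343 × 80.1296 = 10.7614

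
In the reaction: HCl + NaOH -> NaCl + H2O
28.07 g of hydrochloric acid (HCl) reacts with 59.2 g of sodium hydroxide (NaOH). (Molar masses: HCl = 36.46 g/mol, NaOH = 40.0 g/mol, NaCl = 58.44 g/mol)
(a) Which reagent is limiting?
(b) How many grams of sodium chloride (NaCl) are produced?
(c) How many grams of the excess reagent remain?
(a) HCl, (b) 44.99 g, (c) 28.4 g

Moles of HCl = 28.07 g ÷ 36.46 g/mol = 0.769885 mol
Moles of NaOH = 59.2 g ÷ 40.0 g/mol = 1.48 mol
Moles ÷ coefficient: HCl: 0.769885/1 = 0.7699, NaOH: 1.48/1 = 1.48
(a) HCl has the smaller value, so HCl is the limiting reagent.
(b) Moles of NaCl = 0.769885 mol HCl × (1/1) = 0.769885 mol; mass = 0.769885 mol × 58.44 g/mol = 44.99 g
(c) NaOH consumed = 0.769885 × (1/1) = 0.769885 mol; remaining = 1.48 − 0.769885 = 0.710115 mol; mass = 0.710115 mol × 40.0 g/mol = 28.4 g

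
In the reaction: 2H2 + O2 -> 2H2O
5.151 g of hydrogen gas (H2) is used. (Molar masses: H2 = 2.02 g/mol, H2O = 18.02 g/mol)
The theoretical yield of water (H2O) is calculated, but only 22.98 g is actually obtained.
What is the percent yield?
Moles of H2 = 5.151 g ÷ 2.02 g/mol = 2.55 mol
Mole ratio: 2 mol H2O / 2 mol H2
Moles of H2O = 2.55 × (2/2) = 2.55 mol
Theoretical yield = 2.55 mol × 18.02 g/mol = 45.951 g
Actual yield = 22.98 g
Percent yield = (22.98 / 45.951) × 100% = 50.0%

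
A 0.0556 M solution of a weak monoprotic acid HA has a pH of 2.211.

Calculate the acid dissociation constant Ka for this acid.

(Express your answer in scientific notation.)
K_a = 7.65e-04

[H⁺] = 10^(−pH) = 10^(−2.211) = 6.152e-03 M. For HA ⇌ H⁺ + A⁻, Ka = x²/(C − x) = (6.152e-03)²/(0.0556 − 6.152e-03) = 7.65e-04.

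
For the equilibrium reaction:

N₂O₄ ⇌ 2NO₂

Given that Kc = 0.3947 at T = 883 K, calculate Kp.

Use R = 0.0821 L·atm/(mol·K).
K_p = 28.6135

Δn = (moles gaseous products) − (moles gaseous reactants) = 1
T = 883 K; RT = 0.0821 × 883 = 72.4943
Kp = Kc·(RT)^Δn = 0.3947 × (72.4943)^1 = 0.3947 × 72.4943 = 28.6135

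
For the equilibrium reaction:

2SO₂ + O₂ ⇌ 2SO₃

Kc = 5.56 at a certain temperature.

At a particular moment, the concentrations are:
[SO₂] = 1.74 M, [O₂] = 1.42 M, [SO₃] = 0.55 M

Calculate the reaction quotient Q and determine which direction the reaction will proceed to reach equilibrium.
Q = 0.070, Q < K, reaction proceeds forward (toward products)

Q = ([SO₃]^2) / ([SO₂]^2 × [O₂])
  = ((0.55)^2) / ((1.74)^2·(1.42)) = 0.3025/4.2992 = 0.07036
Since Q = 0.07036 < Kc = 5.56, the reaction proceeds forward (toward products) to reach equilibrium.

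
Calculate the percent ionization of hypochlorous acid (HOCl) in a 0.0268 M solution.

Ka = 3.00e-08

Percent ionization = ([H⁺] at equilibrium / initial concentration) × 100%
Percent ionization = 0.106%

Let x = [H⁺]. Ka = x²/(C - x) ⇒ x² + (3.00e-08)x - (3.00e-08)(0.0268) = 0. x = 2.8340e-05. Percent = (2.8340e-05/0.0268) × 100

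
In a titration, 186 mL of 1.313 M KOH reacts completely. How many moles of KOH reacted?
Moles = Molarity × Volume (L)
Moles = 1.313 M × 0.186 L = 0.2442 mol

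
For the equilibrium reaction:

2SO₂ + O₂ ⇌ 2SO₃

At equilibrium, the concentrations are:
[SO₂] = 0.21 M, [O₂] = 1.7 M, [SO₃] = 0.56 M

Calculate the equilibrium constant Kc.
K_c = 4.1830

Kc = ([SO₃]^2) / ([SO₂]^2 × [O₂])
   = ((0.56)^2) / ((0.21)^2·(1.7))
   = 0.3136 / 0.07497 = 4.1830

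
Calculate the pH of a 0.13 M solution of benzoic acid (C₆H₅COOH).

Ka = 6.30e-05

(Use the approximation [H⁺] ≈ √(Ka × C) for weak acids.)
pH = 2.54

[H⁺] = √(Ka × C) = √(6.30e-05 × 0.13) = 2.8618e-03. pH = -log(2.8618e-03)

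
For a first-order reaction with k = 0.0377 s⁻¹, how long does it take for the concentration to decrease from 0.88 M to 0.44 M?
18.39 s

From ln[A] = ln[A]₀ - k·t: t = ln([A]₀/[A])/k = ln(0.88/0.44)/0.0377 = ln(2.0000)/0.0377 = 0.6931/0.0377 = 18.39 s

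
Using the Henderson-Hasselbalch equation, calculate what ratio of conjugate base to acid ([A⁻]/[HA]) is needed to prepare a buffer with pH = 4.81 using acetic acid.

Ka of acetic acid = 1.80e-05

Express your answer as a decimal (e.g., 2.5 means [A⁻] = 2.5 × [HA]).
[A⁻]/[HA] = 1.162

pKa = −log(1.80e-05) = 4.7447. pH = pKa + log([A⁻]/[HA]). 4.81 = 4.7447 + log(ratio). log(ratio) = 4.81 − 4.7447 = 0.0653. ratio = 10^(0.0653) = 1.162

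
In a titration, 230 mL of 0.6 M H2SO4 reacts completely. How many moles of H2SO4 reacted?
Moles = Molarity × Volume (L)
Moles = 0.6 M × 0.23 L = 0.138 mol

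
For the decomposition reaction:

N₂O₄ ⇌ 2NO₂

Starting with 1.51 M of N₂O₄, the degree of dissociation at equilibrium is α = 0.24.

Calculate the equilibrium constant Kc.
K_c = 0.4578

x = α·[A]₀ = 0.24 × 1.51 = 0.3624 M dissociated.
At eq: [N₂O₄] = 1.51 − 0.3624 = 1.148 M; [NO₂] = 2x = 0.7248 M.
Kc = [NO₂]²/[N₂O₄] = (0.7248)²/1.148 = 0.4578.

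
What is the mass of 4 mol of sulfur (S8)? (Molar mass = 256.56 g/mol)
Mass = 4 mol × 256.56 g/mol = 1026 g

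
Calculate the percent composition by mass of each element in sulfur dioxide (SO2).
S: 50.05%, O: 49.95%

Molar mass of SO2 = 64.07 g/mol
% S = (1 × 32.07) / 64.07 × 100% = 32.07 / 64.07 × 100% = 50.05%
% O = (2 × 16.0) / 64.07 × 100% = 32 / 64.07 × 100% = 49.95%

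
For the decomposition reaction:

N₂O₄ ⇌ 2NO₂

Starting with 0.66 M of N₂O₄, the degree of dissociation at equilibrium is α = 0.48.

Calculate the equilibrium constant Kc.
K_c = 1.1697

x = α·[A]₀ = 0.48 × 0.66 = 0.3168 M dissociated.
At eq: [N₂O₄] = 0.66 − 0.3168 = 0.3432 M; [NO₂] = 2x = 0.6336 M.
Kc = [NO₂]²/[N₂O₄] = (0.6336)²/0.3432 = 1.17.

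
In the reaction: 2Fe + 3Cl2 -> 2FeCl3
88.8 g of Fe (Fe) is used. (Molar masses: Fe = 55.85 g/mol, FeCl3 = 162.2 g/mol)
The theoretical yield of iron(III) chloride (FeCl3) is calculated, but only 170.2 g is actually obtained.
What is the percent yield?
Moles of Fe = 88.8 g ÷ 55.85 g/mol = 1.58997 mol
Mole ratio: 2 mol FeCl3 / 2 mol Fe
Moles of FeCl3 = 1.58997 × (2/2) = 1.58997 mol
Theoretical yield = 1.58997 mol × 162.2 g/mol = 257.89 g
Actual yield = 170.2 g
Percent yield = (170.2 / 257.89) × 100% = 66.0%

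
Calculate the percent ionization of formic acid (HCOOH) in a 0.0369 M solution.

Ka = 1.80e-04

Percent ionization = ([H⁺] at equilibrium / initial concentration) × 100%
Percent ionization = 6.74%

Let x = [H⁺]. Ka = x²/(C - x) ⇒ x² + (1.80e-04)x - (1.80e-04)(0.0369) = 0. x = 2.4888e-03. Percent = (2.4888e-03/0.0369) × 100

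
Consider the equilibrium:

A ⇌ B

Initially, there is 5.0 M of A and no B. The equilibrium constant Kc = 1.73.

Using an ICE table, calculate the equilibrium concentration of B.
[B] = 3.168 M

ICE: [A] = 5.0 − x, [B] = x.
Kc = x/(5.0 − x) = 1.73 ⇒ x = 1.73·5.0/(1 + 1.73) = 8.65/2.73 = 3.168.
[B] = x = 3.168 M.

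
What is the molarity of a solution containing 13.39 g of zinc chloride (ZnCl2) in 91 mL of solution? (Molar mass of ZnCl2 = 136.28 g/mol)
Moles of ZnCl2 = 13.39 g ÷ 136.28 g/mol = 0.0982536 mol
Volume = 91 mL = 0.091 L
Molarity = 0.0982536 mol ÷ 0.091 L = 1.08 M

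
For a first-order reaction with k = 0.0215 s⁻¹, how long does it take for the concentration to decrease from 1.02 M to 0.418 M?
41.49 s

From ln[A] = ln[A]₀ - k·t: t = ln([A]₀/[A])/k = ln(1.02/0.418)/0.0215 = ln(2.4402)/0.0215 = 0.8921/0.0215 = 41.49 s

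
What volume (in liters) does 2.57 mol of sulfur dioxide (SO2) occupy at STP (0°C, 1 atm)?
At STP, 1 mol of gas occupies 22.4 L
Volume = 2.57 mol × 22.4 L/mol = 57.57 L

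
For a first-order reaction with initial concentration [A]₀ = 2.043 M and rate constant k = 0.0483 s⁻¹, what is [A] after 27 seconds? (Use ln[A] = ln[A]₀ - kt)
0.5545 M

ln[A] = ln[A]₀ - k·t = ln(2.043) - (0.0483)·(27) = 0.7144 - 1.3041 = -0.5897
[A] = e^(-0.5897) = 0.5545 M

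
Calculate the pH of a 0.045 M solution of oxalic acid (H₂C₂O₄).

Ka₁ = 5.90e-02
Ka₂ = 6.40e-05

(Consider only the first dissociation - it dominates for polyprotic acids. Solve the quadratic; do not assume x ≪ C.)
pH = 1.52

x² + Ka₁·x − Ka₁·C = 0 with Ka₁ = 5.90e-02, C = 0.045.
x = (−Ka₁ + √(Ka₁² + 4·Ka₁·C))/2 = 2.9874e-02 M, so pH = 1.52.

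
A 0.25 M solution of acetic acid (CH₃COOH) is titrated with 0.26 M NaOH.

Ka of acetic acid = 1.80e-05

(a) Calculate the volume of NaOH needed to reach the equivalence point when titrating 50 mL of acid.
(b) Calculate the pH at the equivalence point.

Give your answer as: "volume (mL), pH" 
V = 48.1 mL, pH = 8.93

(a) At equivalence: moles acid = moles base.
moles acid = 0.25 × 0.05 = 0.0125 mol; V_NaOH = 0.0125/0.26 = 0.04808 L = 48.1 mL.
(b) At equivalence, all acid → conjugate base A⁻ at [A⁻] = 0.0125/0.09808 = 0.1275 M.
Kb = Kw/Ka = 1.0e-14/1.80e-05 = 5.556e-10; [OH⁻] = √(Kb·[A⁻]) = 8.415e-06; pOH = 5.07; pH = 14 − pOH = 8.93.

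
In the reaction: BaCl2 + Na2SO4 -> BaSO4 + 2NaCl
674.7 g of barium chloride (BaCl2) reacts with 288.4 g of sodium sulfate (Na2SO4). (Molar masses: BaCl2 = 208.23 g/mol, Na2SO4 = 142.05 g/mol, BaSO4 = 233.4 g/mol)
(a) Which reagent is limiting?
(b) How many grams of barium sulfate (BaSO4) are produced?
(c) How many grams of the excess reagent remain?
(a) Na2SO4, (b) 473.9 g, (c) 251.9 g

Moles of BaCl2 = 674.7 g ÷ 208.23 g/mol = 3.24017 mol
Moles of Na2SO4 = 288.4 g ÷ 142.05 g/mol = 2.03027 mol
Moles ÷ coefficient: BaCl2: 3.24017/1 = 3.24, Na2SO4: 2.03027/1 = 2.03
(a) Na2SO4 has the smaller value, so Na2SO4 is the limiting reagent.
(b) Moles of BaSO4 = 2.03027 mol Na2SO4 × (1/1) = 2.03027 mol; mass = 2.03027 mol × 233.4 g/mol = 473.9 g
(c) BaCl2 consumed = 2.03027 × (1/1) = 2.03027 mol; remaining = 3.24017 − 2.03027 = 1.2099 mol; mass = 1.2099 mol × 208.23 g/mol = 251.9 g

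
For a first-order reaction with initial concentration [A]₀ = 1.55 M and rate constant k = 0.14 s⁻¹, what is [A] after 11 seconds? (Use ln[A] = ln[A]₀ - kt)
0.3323 M

ln[A] = ln[A]₀ - k·t = ln(1.55) - (0.14)·(11) = 0.4383 - 1.5400 = -1.1017
[A] = e^(-1.1017) = 0.3323 M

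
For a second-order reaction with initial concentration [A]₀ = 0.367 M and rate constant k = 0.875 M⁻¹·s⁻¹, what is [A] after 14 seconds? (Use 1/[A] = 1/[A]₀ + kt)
0.0668 M

1/[A] = 1/[A]₀ + k·t = 1/0.367 + (0.875)·(14) = 2.7248 + 12.2500 = 14.9748
[A] = 1/14.9748 = 0.0668 M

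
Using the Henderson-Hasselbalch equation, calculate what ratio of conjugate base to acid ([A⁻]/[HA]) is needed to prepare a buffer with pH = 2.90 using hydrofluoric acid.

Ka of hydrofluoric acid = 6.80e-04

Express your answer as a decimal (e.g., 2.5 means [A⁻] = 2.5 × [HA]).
[A⁻]/[HA] = 0.540

pKa = −log(6.80e-04) = 3.1675. pH = pKa + log([A⁻]/[HA]). 2.90 = 3.1675 + log(ratio). log(ratio) = 2.90 − 3.1675 = -0.2675. ratio = 10^(-0.2675) = 0.540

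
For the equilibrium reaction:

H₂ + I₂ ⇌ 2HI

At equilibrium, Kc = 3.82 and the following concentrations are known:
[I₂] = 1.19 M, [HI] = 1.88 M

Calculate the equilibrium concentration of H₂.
[H₂] = 0.7775 M

Kc = ([HI]^2) / ([H₂] × [I₂]) = 3.82
[H₂]^1 = (product terms)/(Kc · other reactant terms) = 3.5344 / (3.82 · 1.19) = 0.77751
[H₂] = 0.7775 M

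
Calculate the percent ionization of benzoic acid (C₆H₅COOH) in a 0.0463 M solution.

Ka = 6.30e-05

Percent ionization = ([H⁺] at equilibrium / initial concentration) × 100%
Percent ionization = 3.62%

Let x = [H⁺]. Ka = x²/(C - x) ⇒ x² + (6.30e-05)x - (6.30e-05)(0.0463) = 0. x = 1.6767e-03. Percent = (1.6767e-03/0.0463) × 100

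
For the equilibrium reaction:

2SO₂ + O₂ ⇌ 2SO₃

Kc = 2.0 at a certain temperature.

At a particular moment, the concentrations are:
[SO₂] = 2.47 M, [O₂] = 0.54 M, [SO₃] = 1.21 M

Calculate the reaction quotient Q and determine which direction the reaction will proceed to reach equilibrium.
Q = 0.444, Q < K, reaction proceeds forward (toward products)

Q = ([SO₃]^2) / ([SO₂]^2 × [O₂])
  = ((1.21)^2) / ((2.47)^2·(0.54)) = 1.4641/3.2945 = 0.4444
Since Q = 0.4444 < Kc = 2.0, the reaction proceeds forward (toward products) to reach equilibrium.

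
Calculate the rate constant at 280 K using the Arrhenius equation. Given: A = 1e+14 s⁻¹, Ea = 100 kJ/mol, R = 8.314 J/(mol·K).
2.21e-05 s⁻¹

k = A·exp(-Ea/(R·T)) = 1e+14·exp(-100000/(8.314·280)) = 1e+14·exp(-42.9568) = 1e+14·2.2085e-19 = 2.21e-05 s⁻¹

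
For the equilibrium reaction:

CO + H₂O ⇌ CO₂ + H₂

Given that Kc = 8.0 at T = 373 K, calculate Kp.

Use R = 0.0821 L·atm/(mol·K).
K_p = 8.0000

Δn = (moles gaseous products) − (moles gaseous reactants) = 0
T = 373 K; RT = 0.0821 × 373 = 30.6233
Kp = Kc·(RT)^Δn = 8.0 × (30.6233)^0 = 8.0 × 1 = 8.0000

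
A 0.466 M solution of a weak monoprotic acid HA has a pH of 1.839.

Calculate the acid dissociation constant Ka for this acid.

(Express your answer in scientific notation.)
K_a = 4.65e-04

[H⁺] = 10^(−pH) = 10^(−1.839) = 1.449e-02 M. For HA ⇌ H⁺ + A⁻, Ka = x²/(C − x) = (1.449e-02)²/(0.466 − 1.449e-02) = 4.65e-04.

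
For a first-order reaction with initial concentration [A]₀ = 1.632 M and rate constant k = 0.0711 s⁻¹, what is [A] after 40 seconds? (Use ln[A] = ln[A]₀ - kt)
0.0950 M

ln[A] = ln[A]₀ - k·t = ln(1.632) - (0.0711)·(40) = 0.4898 - 2.8440 = -2.3542
[A] = e^(-2.3542) = 0.0950 M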